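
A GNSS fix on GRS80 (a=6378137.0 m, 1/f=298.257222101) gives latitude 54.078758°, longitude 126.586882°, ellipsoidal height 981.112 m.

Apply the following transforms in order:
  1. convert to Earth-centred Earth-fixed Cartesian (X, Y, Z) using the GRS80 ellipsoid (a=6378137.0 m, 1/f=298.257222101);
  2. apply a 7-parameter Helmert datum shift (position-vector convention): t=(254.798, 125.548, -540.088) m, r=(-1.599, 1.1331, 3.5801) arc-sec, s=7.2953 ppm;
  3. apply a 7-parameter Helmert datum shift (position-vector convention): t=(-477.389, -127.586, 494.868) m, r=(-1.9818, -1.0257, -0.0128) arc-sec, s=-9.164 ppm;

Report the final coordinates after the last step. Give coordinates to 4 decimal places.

start: φ=54.078758°, λ=126.586882°, h=981.112 m
→ ECEF (a=6378137.000, f=1/298.257222101): X=-2235568.2597, Y=3011635.4944, Z=5142686.1368
→ Helmert 7p (PV): X=-2235353.7924, Y=3011784.0778, Z=5142172.5004
→ Helmert 7p (PV): X=-2235836.0802, Y=3011678.4362, Z=5142580.1927

X=-2235836.0802 m, Y=3011678.4362 m, Z=5142580.1927 m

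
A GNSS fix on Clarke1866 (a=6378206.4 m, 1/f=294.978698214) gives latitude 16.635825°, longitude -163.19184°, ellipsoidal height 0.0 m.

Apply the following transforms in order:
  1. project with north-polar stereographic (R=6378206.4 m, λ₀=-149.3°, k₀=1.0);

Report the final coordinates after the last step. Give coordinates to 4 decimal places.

E=-2281365.5475 m, N=-9224203.7935 m

start: φ=16.635825°, λ=-163.191840°, h=0.000 m
→ stereo (R=6378206.4, λ₀=-149.3°): E=-2281365.5475, N=-9224203.7935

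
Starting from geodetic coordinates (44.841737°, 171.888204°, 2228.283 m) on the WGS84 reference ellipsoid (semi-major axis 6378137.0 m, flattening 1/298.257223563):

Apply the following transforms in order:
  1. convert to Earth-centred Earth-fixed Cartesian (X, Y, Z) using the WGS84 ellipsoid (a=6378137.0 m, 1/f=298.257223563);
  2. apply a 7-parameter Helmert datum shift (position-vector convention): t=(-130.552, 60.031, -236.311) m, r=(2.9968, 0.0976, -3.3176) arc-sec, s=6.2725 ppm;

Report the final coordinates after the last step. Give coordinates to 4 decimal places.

start: φ=44.841737°, λ=171.888204°, h=2228.283 m
→ ECEF (a=6378137.000, f=1/298.257223563): X=-4486249.8782, Y=639430.2693, Z=4476466.0692
→ Helmert 7p (PV): X=-4486396.1673, Y=639501.4307, Z=4476269.2499

X=-4486396.1673 m, Y=639501.4307 m, Z=4476269.2499 m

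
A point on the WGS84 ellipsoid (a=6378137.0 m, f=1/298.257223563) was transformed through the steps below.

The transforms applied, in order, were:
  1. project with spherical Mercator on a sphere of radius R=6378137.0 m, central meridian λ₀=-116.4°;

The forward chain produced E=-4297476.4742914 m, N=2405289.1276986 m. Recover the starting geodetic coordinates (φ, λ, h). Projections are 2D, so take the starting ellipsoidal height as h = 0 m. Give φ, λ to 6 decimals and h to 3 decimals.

φ=21.112425°, λ=-155.004888°, h=0.000 m

start: E=-4297476.4743, N=2405289.1277 m
→ merc⁻¹: φ=21.11242500°, λ=-155.00488800°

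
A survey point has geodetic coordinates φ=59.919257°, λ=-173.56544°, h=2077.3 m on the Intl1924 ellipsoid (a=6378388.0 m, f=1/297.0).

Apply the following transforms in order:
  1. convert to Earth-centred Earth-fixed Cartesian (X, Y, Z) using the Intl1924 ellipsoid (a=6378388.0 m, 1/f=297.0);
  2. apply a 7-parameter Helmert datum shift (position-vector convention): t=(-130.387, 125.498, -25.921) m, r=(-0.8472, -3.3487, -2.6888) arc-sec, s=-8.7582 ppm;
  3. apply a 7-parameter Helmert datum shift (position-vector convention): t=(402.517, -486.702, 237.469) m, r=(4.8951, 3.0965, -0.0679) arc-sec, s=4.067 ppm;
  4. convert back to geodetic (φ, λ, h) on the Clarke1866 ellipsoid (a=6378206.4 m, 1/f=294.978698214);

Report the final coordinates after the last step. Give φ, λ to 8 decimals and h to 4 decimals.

start: φ=59.919257°, λ=-173.565440°, h=2077.300 m
→ ECEF (a=6378388.000, f=1/297.0): X=-3185896.5712, Y=-359301.5551, Z=5497889.5759
→ Helmert 7p (PV): X=-3186092.9964, Y=-359108.7988, Z=5497765.2566
→ Helmert 7p (PV): X=-3185621.0212, Y=-359726.3866, Z=5498064.3932
→ geod (Bowring, a=6378206.400): φ=59.92294159°, λ=-173.55734327°, h=2406.4611 m

φ=59.92294159°, λ=-173.55734327°, h=2406.4611 m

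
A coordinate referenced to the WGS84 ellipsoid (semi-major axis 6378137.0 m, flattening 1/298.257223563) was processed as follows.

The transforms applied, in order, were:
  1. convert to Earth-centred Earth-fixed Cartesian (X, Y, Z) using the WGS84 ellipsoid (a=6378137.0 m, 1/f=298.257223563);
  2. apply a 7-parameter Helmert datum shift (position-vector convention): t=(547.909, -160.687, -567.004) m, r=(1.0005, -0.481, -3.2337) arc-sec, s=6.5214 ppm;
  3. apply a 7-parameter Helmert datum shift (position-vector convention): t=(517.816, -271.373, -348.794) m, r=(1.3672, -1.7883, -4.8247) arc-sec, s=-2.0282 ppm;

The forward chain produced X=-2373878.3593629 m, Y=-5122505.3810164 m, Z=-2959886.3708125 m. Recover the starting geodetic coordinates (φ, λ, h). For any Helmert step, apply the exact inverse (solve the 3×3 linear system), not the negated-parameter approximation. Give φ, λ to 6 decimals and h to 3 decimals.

φ=-27.816394°, λ=-114.873586°, h=744.799 m

start: X=-2373878.3594, Y=-5122505.3810, Z=-2959886.3708 m
→ Helmert⁻¹: X=-2374306.8345, Y=-5122319.5505, Z=-2959489.0417
→ Helmert⁻¹: X=-2374765.8536, Y=-5122177.0425, Z=-2958872.3582
→ geod (Bowring, a=6378137.000): φ=-27.81639400°, λ=-114.87358600°, h=744.7990 m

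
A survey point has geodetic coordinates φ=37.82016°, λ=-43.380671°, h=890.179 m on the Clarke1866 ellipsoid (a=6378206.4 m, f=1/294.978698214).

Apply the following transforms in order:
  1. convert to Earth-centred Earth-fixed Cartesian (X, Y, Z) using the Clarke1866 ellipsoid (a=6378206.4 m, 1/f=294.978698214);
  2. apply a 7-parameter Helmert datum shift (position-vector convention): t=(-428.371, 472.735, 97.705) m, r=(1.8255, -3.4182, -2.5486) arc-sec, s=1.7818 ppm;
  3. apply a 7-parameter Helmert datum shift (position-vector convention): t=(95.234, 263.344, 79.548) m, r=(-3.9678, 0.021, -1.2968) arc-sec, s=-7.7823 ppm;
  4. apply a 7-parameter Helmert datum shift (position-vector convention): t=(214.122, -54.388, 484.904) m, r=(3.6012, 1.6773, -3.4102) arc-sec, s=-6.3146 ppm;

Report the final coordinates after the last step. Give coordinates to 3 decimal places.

X=3666799.825 m, Y=-3464910.864 m, Z=3890667.061 m

start: φ=37.820160°, λ=-43.380671°, h=890.179 m
→ ECEF (a=6378206.400, f=1/294.978698214): X=3667118.3158, Y=-3465478.7254, Z=3890046.7376
→ Helmert 7p (PV): X=3666589.1938, Y=-3465091.9041, Z=3890181.4746
→ Helmert 7p (PV): X=3666634.5043, Y=-3464749.8130, Z=3890297.0302
→ Helmert 7p (PV): X=3666799.8251, Y=-3464910.8637, Z=3890667.0614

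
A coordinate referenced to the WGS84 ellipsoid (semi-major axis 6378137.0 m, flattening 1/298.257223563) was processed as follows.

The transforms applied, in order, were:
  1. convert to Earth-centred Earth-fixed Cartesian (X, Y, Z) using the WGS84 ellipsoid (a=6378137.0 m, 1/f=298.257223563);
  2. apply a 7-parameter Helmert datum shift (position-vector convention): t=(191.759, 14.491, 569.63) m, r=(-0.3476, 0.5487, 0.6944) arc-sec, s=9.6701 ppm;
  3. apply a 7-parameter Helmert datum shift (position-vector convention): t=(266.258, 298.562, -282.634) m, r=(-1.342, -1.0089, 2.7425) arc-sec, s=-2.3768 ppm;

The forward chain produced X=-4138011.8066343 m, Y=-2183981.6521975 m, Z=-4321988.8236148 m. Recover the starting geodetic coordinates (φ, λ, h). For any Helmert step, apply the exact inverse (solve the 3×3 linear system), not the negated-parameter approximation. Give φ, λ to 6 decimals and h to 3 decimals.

start: X=-4138011.8066, Y=-2183981.6522, Z=-4321988.8236 m
→ Helmert⁻¹: X=-4138338.0804, Y=-2184202.2645, Z=-4321710.4305
→ Helmert⁻¹: X=-4138485.6750, Y=-2184174.4178, Z=-4322252.9539
→ geod (Bowring, a=6378137.000): φ=-42.91916600°, λ=-152.17618900°, h=1942.9370 m

φ=-42.919166°, λ=-152.176189°, h=1942.937 m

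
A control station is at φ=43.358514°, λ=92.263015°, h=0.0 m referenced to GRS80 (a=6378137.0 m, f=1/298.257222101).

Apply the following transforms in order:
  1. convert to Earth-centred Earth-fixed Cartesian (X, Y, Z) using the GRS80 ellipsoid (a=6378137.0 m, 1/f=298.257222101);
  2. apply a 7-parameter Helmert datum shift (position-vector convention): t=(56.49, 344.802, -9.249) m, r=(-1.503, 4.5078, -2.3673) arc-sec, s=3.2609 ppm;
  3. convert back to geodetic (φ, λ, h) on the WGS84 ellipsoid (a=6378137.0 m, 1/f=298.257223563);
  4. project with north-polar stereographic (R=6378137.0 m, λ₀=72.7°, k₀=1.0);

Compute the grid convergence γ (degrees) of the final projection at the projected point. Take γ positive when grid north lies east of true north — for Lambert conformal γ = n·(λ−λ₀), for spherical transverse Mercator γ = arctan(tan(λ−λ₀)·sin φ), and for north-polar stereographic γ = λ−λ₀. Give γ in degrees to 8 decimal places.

19.56030435

start: φ=43.358514°, λ=92.263015°, h=0.000 m
→ ECEF (a=6378137.000, f=1/298.257222101): X=-183404.2602, Y=4641076.2252, Z=4356546.0749
→ Helmert 7p (PV): X=-183199.8924, Y=4641470.0114, Z=4356521.2219
→ geod (Bowring, a=6378137.000): φ=43.35596972°, λ=92.26030435°, h=263.1672 m
→ into stereo (λ₀=72.7°): φ=43.35596972°, λ−λ₀=19.56030435°
convergence γ = 19.56030435°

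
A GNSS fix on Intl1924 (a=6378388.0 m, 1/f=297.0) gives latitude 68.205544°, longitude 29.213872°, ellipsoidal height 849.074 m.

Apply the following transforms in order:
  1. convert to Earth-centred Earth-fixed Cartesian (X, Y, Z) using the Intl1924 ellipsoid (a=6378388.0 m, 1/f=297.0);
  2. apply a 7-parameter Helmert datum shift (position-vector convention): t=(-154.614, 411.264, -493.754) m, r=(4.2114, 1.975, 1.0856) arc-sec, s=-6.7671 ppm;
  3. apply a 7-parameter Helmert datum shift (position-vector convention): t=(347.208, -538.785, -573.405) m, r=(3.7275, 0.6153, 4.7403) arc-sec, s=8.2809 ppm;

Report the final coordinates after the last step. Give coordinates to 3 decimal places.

X=2073463.415 m, Y=1159051.557 m, Z=5899528.261 m

start: φ=68.205544°, λ=29.213872°, h=849.074 m
→ ECEF (a=6378388.000, f=1/297.0): X=2073226.3372, Y=1159345.8622, Z=5900567.8999
→ Helmert 7p (PV): X=2073108.0897, Y=1159639.7187, Z=5900038.0358
→ Helmert 7p (PV): X=2073463.4146, Y=1159051.5573, Z=5899528.2607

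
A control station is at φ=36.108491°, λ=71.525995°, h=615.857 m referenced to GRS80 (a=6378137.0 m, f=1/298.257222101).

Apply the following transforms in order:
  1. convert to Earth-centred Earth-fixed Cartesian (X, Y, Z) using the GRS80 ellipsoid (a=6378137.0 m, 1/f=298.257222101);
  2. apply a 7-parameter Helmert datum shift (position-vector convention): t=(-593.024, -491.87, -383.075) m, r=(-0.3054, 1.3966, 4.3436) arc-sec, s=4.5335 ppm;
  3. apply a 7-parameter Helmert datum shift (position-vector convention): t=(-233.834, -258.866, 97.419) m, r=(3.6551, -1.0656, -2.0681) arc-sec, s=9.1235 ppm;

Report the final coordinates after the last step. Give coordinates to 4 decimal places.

start: φ=36.108491°, λ=71.525995°, h=615.857 m
→ ECEF (a=6378137.000, f=1/298.257222101): X=1634885.1970, Y=4893533.9926, Z=3738286.9829
→ Helmert 7p (PV): X=1634221.8462, Y=4893104.2706, Z=3737902.5402
→ Helmert 7p (PV): X=1634032.6720, Y=4892807.4235, Z=3738129.2134

X=1634032.6720 m, Y=4892807.4235 m, Z=3738129.2134 m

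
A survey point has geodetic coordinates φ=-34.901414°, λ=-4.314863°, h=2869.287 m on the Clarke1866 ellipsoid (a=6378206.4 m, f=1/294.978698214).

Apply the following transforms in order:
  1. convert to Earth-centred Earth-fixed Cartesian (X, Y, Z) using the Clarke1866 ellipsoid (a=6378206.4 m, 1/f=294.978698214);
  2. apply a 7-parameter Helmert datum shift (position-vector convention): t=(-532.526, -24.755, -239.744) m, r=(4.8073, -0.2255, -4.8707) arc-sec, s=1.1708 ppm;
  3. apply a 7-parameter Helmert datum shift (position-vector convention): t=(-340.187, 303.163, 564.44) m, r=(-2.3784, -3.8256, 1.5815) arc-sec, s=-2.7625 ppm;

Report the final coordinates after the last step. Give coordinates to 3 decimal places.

start: φ=-34.901414°, λ=-4.314863°, h=2869.287 m
→ ECEF (a=6378206.400, f=1/294.978698214): X=5224316.7613, Y=-394181.2701, Z=-3630356.4139
→ Helmert 7p (PV): X=5223785.0127, Y=-394245.2420, Z=-3630603.8838
→ Helmert 7p (PV): X=5223500.7545, Y=-393942.8012, Z=-3629927.9828

X=5223500.754 m, Y=-393942.801 m, Z=-3629927.983 m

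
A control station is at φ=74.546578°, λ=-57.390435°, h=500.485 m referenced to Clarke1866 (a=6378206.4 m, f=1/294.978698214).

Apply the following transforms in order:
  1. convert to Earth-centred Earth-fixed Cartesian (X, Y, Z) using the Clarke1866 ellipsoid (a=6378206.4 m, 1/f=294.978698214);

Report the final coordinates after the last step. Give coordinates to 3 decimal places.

X=918847.444 m, Y=-1436233.401 m, Z=6125777.409 m

start: φ=74.546578°, λ=-57.390435°, h=500.485 m
→ ECEF (a=6378206.400, f=1/294.978698214): X=918847.4442, Y=-1436233.4008, Z=6125777.4092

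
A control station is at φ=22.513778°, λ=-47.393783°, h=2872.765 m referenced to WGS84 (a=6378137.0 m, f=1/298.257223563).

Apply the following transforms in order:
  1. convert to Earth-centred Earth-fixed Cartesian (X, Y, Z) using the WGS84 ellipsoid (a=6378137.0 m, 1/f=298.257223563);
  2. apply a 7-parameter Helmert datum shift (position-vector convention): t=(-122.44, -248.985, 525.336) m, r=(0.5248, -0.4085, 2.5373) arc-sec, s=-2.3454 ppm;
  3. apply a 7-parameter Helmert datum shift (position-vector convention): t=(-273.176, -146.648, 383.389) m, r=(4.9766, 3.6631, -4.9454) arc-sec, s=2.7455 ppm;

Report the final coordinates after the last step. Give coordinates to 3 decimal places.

X=3992002.014 m, Y=-4341274.847 m, Z=2428897.427 m

start: φ=22.513778°, λ=-47.393783°, h=2872.765 m
→ ECEF (a=6378137.000, f=1/298.257223563): X=3992408.3924, Y=-4340766.0920, Z=2428166.5032
→ Helmert 7p (PV): X=3992325.1761, Y=-4340961.9629, Z=2428683.0068
→ Helmert 7p (PV): X=3992002.0136, Y=-4341274.8467, Z=2428897.4273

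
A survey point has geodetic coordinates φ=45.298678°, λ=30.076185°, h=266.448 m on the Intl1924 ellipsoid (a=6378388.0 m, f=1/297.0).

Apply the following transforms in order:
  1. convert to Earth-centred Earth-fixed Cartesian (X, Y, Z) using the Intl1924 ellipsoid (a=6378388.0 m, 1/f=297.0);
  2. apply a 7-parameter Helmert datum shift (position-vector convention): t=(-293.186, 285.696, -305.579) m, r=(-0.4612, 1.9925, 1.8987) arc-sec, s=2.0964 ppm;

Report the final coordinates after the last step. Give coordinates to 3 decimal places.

start: φ=45.298678°, λ=30.076185°, h=266.448 m
→ ECEF (a=6378388.000, f=1/297.0): X=3889320.6496, Y=2252401.0235, Z=4511029.2360
→ Helmert 7p (PV): X=3889058.4597, Y=2252737.3298, Z=4510690.5071

X=3889058.460 m, Y=2252737.330 m, Z=4510690.507 m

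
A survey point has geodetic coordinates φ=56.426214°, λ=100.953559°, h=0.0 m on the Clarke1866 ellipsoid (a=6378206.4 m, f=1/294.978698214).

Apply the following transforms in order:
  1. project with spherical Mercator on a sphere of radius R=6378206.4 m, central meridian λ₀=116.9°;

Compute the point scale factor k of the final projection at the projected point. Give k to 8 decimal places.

start: φ=56.426214°, λ=100.953559°, h=0.000 m
→ into merc (λ₀=116.9°): φ=56.42621400°, λ−λ₀=-15.94644100°
scale k = 1.80828421

1.80828421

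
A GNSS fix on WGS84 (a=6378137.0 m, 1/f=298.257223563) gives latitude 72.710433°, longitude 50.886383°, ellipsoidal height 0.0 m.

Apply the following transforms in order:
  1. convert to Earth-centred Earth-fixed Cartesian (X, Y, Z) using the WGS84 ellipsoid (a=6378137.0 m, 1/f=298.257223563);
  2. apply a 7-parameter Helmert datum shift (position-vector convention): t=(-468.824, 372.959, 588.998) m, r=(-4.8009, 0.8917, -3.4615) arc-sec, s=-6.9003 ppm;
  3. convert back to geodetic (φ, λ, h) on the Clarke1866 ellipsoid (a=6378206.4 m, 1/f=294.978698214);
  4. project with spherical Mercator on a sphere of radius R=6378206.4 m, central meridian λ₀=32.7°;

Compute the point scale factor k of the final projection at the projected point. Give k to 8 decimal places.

start: φ=72.710433°, λ=50.886383°, h=0.000 m
→ ECEF (a=6378137.000, f=1/298.257223563): X=1199517.5541, Y=1475289.5031, Z=6067716.2788
→ Helmert 7p (PV): X=1199091.4420, Y=1475773.3799, Z=6068223.8844
→ geod (Bowring, a=6378206.400): φ=72.71208481°, λ=50.90554312°, h=663.8264 m
→ into merc (λ₀=32.7°): φ=72.71208481°, λ−λ₀=18.20554312°
scale k = 3.36503771

3.36503771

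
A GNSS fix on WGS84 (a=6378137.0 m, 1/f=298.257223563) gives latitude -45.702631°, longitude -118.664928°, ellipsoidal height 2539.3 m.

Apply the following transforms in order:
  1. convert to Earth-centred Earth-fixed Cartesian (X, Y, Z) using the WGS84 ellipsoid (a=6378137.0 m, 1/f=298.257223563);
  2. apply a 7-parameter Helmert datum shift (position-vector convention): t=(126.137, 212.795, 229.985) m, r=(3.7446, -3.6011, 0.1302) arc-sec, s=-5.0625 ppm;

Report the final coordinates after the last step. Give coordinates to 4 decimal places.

start: φ=-45.702631°, λ=-118.664928°, h=2539.300 m
→ ECEF (a=6378137.000, f=1/298.257223563): X=-2141229.1013, Y=-3916724.8106, Z=-4544043.4731
→ Helmert 7p (PV): X=-2141010.3196, Y=-3916411.0451, Z=-4543898.9718

X=-2141010.3196 m, Y=-3916411.0451 m, Z=-4543898.9718 m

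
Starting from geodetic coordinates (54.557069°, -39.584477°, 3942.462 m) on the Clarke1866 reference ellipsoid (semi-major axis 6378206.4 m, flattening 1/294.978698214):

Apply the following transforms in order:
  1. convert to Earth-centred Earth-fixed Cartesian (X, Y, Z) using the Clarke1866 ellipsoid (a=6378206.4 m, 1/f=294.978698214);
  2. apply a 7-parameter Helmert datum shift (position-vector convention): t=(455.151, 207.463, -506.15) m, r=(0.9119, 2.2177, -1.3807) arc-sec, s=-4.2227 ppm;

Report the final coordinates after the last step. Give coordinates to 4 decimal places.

X=2859181.9289 m, Y=-2363441.8172 m, Z=5175386.6937 m

start: φ=54.557069°, λ=-39.584477°, h=3942.462 m
→ ECEF (a=6378206.400, f=1/294.978698214): X=2858699.0208, Y=-2363617.2426, Z=5175955.8855
→ Helmert 7p (PV): X=2859181.9289, Y=-2363441.8172, Z=5175386.6937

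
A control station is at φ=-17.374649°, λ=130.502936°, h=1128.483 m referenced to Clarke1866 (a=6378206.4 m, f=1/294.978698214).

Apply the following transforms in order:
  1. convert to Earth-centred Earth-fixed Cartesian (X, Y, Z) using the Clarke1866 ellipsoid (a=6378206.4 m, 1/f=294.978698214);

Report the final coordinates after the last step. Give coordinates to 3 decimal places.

start: φ=-17.374649°, λ=130.502936°, h=1128.483 m
→ ECEF (a=6378206.400, f=1/294.978698214): X=-3955440.8423, Y=4630745.6718, Z=-1892666.9858

X=-3955440.842 m, Y=4630745.672 m, Z=-1892666.986 m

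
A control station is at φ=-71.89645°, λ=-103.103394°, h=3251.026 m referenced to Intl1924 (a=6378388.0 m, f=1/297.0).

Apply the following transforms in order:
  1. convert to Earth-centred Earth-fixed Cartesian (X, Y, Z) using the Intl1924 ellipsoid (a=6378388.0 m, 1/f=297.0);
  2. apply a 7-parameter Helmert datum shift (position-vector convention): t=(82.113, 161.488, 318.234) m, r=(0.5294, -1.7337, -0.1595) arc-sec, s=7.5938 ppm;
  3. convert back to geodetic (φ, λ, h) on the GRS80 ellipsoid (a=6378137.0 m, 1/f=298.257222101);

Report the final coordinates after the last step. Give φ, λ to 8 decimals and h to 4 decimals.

φ=-71.89682726°, λ=-103.10086512°, h=3110.7389 m

start: φ=-71.896450°, λ=-103.103394°, h=3251.026 m
→ ECEF (a=6378388.000, f=1/297.0): X=-450934.8777, Y=-1937257.3428, Z=-6043339.1602
→ Helmert 7p (PV): X=-450806.8911, Y=-1937094.7062, Z=-6043075.5805
→ geod (Bowring, a=6378137.000): φ=-71.89682726°, λ=-103.10086512°, h=3110.7389 m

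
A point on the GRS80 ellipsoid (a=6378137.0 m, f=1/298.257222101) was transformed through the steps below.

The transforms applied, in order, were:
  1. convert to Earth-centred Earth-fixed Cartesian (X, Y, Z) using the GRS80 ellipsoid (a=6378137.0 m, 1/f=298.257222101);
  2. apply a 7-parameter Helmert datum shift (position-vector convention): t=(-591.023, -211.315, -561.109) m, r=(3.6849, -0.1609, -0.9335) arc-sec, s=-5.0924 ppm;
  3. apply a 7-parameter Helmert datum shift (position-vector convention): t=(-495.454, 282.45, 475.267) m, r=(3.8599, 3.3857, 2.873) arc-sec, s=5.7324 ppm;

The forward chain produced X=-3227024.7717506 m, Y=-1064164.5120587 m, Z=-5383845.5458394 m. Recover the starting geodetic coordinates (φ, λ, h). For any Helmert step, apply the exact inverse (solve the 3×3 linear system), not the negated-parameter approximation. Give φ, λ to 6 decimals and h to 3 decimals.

φ=-57.923148°, λ=-161.739239°, h=3033.946 m

start: X=-3227024.7718, Y=-1064164.5121, Z=-5383845.5458 m
→ Helmert⁻¹: X=-3226437.2691, Y=-1064496.6788, Z=-5384322.9875
→ Helmert⁻¹: X=-3225862.0559, Y=-1064401.5634, Z=-5383767.7631
→ geod (Bowring, a=6378137.000): φ=-57.92314800°, λ=-161.73923900°, h=3033.9460 m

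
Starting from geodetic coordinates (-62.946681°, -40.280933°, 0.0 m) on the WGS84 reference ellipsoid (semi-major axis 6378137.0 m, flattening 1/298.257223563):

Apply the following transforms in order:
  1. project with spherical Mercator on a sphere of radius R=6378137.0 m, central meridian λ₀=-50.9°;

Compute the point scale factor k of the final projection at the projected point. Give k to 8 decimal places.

start: φ=-62.946681°, λ=-40.280933°, h=0.000 m
→ into merc (λ₀=-50.9°): φ=-62.94668100°, λ−λ₀=10.61906700°
scale k = 2.19867458

2.19867458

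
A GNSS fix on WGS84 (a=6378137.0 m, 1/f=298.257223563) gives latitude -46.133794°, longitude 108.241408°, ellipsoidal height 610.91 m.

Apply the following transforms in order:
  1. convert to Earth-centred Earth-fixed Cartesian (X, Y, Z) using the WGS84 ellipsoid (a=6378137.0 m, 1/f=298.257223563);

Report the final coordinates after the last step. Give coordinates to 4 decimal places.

start: φ=-46.133794°, λ=108.241408°, h=610.910 m
→ ECEF (a=6378137.000, f=1/298.257223563): X=-1386069.2516, Y=4205507.6352, Z=-4576006.1324

X=-1386069.2516 m, Y=4205507.6352 m, Z=-4576006.1324 m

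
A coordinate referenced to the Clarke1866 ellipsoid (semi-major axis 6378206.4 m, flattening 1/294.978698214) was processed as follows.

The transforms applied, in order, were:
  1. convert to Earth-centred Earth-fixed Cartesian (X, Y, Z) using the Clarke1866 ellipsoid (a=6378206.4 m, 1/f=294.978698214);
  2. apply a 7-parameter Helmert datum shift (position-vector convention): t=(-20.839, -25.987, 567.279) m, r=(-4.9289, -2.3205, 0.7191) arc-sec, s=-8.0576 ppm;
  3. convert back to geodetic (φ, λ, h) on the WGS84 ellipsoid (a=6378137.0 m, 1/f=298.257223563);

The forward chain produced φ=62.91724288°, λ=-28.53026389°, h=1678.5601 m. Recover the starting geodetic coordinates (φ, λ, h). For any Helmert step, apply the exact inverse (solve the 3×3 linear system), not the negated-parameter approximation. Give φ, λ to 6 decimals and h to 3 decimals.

start: φ=62.917243°, λ=-28.530264°, h=1678.560 m
→ ECEF (a=6378137.000, f=1/298.257223563): X=2558661.3600, Y=-1390990.1900, Z=5657279.0006
→ Helmert⁻¹: X=2558761.6045, Y=-1391119.5038, Z=5656695.2730
→ geod (Bowring, a=6378206.400): φ=62.91539600°, λ=-28.53155700°, h=1346.1260 m

φ=62.915396°, λ=-28.531557°, h=1346.126 m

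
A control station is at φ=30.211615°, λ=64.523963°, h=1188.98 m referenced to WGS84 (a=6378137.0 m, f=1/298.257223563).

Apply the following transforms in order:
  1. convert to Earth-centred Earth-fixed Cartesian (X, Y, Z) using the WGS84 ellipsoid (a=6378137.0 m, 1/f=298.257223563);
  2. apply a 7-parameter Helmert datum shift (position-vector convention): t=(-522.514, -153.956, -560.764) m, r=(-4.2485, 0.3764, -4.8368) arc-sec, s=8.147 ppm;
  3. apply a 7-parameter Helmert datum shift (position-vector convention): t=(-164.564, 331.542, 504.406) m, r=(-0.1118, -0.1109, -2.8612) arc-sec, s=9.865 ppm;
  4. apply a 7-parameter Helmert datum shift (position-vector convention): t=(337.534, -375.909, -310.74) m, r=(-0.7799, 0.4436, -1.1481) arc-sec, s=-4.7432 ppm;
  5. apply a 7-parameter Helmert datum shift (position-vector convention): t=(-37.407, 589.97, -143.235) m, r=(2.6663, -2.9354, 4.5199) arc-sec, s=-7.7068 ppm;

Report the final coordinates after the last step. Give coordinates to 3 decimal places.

X=2372965.745 m, Y=4981430.909 m, Z=3190739.187 m

start: φ=30.211615°, λ=64.523963°, h=1188.980 m
→ ECEF (a=6378137.000, f=1/298.257223563): X=2373269.4563, Y=4981023.0494, Z=3191265.9034
→ Helmert 7p (PV): X=2372888.9042, Y=4980919.7535, Z=3190624.2112
→ Helmert 7p (PV): X=2372815.1268, Y=4981269.2459, Z=3191158.6688
→ Helmert 7p (PV): X=2373175.9953, Y=4980868.5682, Z=3190808.8550
→ Helmert 7p (PV): X=2372965.7446, Y=4981430.9090, Z=3190739.1872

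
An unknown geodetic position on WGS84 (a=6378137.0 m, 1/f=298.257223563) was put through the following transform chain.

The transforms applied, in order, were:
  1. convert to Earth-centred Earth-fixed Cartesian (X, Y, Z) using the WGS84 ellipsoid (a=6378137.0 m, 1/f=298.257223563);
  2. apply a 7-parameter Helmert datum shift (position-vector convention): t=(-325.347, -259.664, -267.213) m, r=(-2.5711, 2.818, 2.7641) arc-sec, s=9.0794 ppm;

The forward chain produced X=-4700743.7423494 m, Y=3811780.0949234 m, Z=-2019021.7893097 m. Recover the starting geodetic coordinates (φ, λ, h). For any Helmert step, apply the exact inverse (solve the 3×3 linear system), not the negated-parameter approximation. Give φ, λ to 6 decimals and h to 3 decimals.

φ=-18.563245°, λ=140.956827°, h=3685.710 m

start: X=-4700743.7423, Y=3811780.0949, Z=-2019021.7893 m
→ Helmert⁻¹: X=-4700297.0536, Y=3812093.2995, Z=-2018752.9452
→ geod (Bowring, a=6378137.000): φ=-18.56324500°, λ=140.95682700°, h=3685.7100 m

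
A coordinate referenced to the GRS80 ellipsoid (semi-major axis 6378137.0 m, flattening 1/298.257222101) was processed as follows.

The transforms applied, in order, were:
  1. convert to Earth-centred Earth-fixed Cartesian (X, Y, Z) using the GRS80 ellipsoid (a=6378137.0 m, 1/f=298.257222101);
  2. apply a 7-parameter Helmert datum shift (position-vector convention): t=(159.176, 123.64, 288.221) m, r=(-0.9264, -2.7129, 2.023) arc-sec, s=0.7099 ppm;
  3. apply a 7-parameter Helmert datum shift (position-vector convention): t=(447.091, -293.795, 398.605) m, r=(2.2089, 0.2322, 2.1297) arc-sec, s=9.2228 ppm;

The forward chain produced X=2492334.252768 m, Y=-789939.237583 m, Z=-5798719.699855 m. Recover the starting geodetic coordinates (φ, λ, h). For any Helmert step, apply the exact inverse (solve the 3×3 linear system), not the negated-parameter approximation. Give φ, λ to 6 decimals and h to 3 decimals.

φ=-65.882452°, λ=-17.588713°, h=843.591 m

start: X=2492334.2528, Y=-789939.2376, Z=-5798719.6999 m
→ Helmert⁻¹: X=2491862.5540, Y=-789725.9909, Z=-5799053.5588
→ Helmert⁻¹: X=2491617.5862, Y=-789847.4606, Z=-5799373.9814
→ geod (Bowring, a=6378137.000): φ=-65.88245200°, λ=-17.58871300°, h=843.5910 m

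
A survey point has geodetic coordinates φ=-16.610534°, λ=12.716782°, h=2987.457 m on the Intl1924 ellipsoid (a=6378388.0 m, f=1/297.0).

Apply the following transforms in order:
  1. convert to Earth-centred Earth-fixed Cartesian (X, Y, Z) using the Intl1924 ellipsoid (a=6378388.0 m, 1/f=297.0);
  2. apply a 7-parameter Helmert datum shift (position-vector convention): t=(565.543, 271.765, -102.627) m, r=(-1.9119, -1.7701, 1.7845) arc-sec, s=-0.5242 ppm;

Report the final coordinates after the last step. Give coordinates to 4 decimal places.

X=5967283.3417 m, Y=1346800.1732 m, Z=-1812511.8653 m

start: φ=-16.610534°, λ=12.716782°, h=2987.457 m
→ ECEF (a=6378388.000, f=1/297.0): X=5966717.0218, Y=1346494.2928, Z=-1812448.9120
→ Helmert 7p (PV): X=5967283.3417, Y=1346800.1732, Z=-1812511.8653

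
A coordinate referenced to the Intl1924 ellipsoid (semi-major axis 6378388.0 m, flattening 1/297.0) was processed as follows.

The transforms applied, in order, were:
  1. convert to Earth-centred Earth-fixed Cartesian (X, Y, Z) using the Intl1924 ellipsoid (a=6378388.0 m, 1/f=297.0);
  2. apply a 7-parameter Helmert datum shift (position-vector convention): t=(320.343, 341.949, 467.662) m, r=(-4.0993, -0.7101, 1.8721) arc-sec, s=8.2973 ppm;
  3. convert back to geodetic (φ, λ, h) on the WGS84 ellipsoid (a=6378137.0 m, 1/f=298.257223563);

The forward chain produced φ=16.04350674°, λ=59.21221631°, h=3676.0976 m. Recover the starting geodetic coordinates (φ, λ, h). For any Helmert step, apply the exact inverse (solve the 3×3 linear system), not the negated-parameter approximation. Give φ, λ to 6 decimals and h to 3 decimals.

start: φ=16.043507°, λ=59.212216°, h=3676.098 m
→ ECEF (a=6378137.000, f=1/298.257223563): X=3140168.5605, Y=5270236.3099, Z=1752371.3589
→ Helmert⁻¹: X=3139876.0266, Y=5269787.3183, Z=1751983.0830
→ geod (Bowring, a=6378388.000): φ=16.04191000°, λ=59.21241700°, h=2810.1540 m

φ=16.041910°, λ=59.212417°, h=2810.154 m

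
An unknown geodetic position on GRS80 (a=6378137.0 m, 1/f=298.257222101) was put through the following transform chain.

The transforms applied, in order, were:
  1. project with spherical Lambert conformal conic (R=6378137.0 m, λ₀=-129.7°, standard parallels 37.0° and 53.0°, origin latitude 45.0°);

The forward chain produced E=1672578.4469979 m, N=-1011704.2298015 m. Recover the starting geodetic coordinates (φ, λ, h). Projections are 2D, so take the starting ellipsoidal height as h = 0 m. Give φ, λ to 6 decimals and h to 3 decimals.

start: E=1672578.4470, N=-1011704.2298 m
→ lcc⁻¹: φ=34.17326800°, λ=-111.52632100°

φ=34.173268°, λ=-111.526321°, h=0.000 m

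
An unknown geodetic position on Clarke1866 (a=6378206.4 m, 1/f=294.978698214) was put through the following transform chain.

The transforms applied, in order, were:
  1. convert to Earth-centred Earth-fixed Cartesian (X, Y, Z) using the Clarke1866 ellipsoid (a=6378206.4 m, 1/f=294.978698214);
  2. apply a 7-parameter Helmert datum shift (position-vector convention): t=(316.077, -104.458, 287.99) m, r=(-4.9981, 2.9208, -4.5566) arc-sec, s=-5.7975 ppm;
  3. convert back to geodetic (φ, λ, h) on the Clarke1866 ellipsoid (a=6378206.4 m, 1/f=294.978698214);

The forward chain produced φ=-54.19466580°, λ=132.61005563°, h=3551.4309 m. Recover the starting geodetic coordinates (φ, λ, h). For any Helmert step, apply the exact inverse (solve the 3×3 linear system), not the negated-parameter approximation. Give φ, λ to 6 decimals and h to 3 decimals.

φ=-54.193588°, λ=132.611684°, h=3991.910 m

start: φ=-54.194666°, λ=132.610056°, h=3551.431 m
→ ECEF (a=6378206.400, f=1/294.978698214): X=-2533268.0571, Y=2753938.1041, Z=-5152127.4853
→ Helmert⁻¹: X=-2533586.7037, Y=2754127.4098, Z=-5152414.4867
→ geod (Bowring, a=6378206.400): φ=-54.19358800°, λ=132.61168400°, h=3991.9100 m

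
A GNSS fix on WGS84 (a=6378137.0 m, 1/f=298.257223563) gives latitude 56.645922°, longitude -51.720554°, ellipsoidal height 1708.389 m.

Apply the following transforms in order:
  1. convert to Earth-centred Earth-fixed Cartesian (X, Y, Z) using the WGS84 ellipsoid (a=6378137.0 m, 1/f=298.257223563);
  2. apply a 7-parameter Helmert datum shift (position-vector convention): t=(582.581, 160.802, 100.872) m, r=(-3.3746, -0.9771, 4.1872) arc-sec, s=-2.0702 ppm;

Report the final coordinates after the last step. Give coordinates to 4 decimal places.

start: φ=56.645922°, λ=-51.720554°, h=1708.389 m
→ ECEF (a=6378137.000, f=1/298.257223563): X=2178109.9466, Y=-2760000.6097, Z=5305750.5099
→ Helmert 7p (PV): X=2178718.9128, Y=-2759703.0735, Z=5305895.8709

X=2178718.9128 m, Y=-2759703.0735 m, Z=5305895.8709 m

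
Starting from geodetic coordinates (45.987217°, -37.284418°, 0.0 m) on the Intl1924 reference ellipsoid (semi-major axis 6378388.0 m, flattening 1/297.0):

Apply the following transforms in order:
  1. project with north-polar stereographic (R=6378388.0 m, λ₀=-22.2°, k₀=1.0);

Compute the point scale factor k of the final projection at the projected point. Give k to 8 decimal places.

1.16334207

start: φ=45.987217°, λ=-37.284418°, h=0.000 m
→ into stereo (λ₀=-22.2°): φ=45.98721700°, λ−λ₀=-15.08441800°
scale k = 1.16334207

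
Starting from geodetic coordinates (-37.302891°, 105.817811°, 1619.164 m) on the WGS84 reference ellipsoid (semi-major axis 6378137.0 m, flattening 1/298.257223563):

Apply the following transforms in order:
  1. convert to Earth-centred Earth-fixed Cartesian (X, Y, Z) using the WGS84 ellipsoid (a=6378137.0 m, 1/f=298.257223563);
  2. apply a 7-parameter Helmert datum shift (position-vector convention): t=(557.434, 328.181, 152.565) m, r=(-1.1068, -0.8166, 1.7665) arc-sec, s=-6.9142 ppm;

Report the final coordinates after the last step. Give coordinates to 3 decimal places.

X=-1384429.911 m, Y=4888842.161 m, Z=-3845019.510 m

start: φ=-37.302891°, λ=105.817811°, h=1619.164 m
→ ECEF (a=6378137.000, f=1/298.257223563): X=-1384970.2773, Y=4888580.2745, Z=-3845166.9465
→ Helmert 7p (PV): X=-1384429.9111, Y=4888842.1610, Z=-3845019.5099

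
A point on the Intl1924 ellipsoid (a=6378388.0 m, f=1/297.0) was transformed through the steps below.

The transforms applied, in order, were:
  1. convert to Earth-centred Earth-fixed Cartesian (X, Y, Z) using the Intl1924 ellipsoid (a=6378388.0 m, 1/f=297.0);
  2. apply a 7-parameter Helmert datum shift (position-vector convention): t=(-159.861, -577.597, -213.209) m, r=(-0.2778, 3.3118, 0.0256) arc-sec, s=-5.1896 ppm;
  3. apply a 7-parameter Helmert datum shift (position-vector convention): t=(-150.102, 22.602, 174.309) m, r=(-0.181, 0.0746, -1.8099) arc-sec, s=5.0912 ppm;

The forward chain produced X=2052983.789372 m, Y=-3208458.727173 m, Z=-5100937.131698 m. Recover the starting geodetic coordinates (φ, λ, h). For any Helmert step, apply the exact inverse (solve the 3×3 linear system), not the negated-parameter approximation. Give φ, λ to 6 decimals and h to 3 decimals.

φ=-53.436537°, λ=-57.376126°, h=1415.552 m

start: X=2052983.7894, Y=-3208458.7272, Z=-5100937.1317 m
→ Helmert⁻¹: X=2053153.4364, Y=-3208442.5023, Z=-5101087.5429
→ Helmert⁻¹: X=2053405.4551, Y=-3207874.9378, Z=-5100872.1564
→ geod (Bowring, a=6378388.000): φ=-53.43653700°, λ=-57.37612600°, h=1415.5520 m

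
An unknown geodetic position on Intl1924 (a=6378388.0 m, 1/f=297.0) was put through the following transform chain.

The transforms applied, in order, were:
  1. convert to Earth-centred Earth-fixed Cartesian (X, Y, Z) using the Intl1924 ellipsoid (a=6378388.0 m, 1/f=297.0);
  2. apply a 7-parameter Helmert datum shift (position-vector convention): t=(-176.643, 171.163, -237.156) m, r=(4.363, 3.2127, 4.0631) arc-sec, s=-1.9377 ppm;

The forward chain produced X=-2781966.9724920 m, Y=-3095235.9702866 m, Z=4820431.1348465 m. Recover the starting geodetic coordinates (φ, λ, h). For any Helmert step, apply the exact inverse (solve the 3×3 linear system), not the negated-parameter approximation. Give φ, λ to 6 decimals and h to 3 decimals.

start: X=-2781966.9725, Y=-3095235.9703, Z=4820431.1348 m
→ Helmert⁻¹: X=-2781931.7769, Y=-3095256.3620, Z=4820699.7738
→ geod (Bowring, a=6378388.000): φ=49.38701800°, λ=-131.94833700°, h=2530.9320 m

φ=49.387018°, λ=-131.948337°, h=2530.932 m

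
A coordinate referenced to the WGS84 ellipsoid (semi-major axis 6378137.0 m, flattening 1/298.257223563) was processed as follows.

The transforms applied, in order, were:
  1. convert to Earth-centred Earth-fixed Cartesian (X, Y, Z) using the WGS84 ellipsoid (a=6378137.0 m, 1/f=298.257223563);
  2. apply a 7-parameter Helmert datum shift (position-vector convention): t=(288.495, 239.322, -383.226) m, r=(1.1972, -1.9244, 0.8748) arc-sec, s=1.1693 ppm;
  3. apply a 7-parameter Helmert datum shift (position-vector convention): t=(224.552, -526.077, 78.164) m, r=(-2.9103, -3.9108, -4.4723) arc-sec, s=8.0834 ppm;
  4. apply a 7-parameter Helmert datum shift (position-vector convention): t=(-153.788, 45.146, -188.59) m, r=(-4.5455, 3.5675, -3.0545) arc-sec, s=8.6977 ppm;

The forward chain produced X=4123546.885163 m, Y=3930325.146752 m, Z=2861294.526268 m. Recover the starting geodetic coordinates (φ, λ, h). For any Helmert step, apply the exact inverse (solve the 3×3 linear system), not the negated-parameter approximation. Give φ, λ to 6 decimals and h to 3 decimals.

φ=26.829319°, λ=43.630921°, h=1015.868 m

start: X=4123546.8852, Y=3930325.1468, Z=2861294.5263 m
→ Helmert⁻¹: X=4123557.1115, Y=3930243.8189, Z=2861616.1597
→ Helmert⁻¹: X=4123268.2548, Y=3930787.1499, Z=2861492.1489
→ Helmert⁻¹: X=4123018.3088, Y=3930542.3560, Z=2861810.7482
→ geod (Bowring, a=6378137.000): φ=26.82931900°, λ=43.63092100°, h=1015.8680 m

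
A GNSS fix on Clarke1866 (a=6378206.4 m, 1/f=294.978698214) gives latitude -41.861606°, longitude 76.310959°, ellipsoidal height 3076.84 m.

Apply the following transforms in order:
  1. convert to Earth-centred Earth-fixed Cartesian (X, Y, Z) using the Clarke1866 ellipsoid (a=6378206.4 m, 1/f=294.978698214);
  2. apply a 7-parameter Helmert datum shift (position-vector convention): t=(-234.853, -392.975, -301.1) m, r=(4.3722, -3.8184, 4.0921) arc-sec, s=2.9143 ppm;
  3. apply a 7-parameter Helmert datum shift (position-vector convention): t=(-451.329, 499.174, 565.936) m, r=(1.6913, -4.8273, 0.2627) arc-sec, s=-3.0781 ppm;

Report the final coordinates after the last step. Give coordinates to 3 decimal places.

start: φ=-41.861606°, λ=76.310959°, h=3076.840 m
→ ECEF (a=6378206.400, f=1/294.978698214): X=1126392.3614, Y=4624491.0932, Z=-4236020.9917
→ Helmert 7p (PV): X=1126147.4632, Y=4624223.7333, Z=-4236215.5590
→ Helmert 7p (PV): X=1125785.9200, Y=4624744.8432, Z=-4235572.3110

X=1125785.920 m, Y=4624744.843 m, Z=-4235572.311 m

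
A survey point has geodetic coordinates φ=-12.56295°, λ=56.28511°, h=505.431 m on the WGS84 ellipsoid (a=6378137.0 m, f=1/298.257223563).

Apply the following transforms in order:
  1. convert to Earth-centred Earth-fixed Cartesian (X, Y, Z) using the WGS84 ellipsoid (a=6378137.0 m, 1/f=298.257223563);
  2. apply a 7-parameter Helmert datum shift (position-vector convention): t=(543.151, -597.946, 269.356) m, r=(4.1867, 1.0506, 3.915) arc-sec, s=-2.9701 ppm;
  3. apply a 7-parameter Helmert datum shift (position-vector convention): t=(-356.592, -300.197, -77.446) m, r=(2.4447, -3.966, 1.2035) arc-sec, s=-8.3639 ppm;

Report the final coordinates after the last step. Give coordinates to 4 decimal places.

X=3456350.0768 m, Y=5178777.4990 m, Z=-1377940.1779 m

start: φ=-12.562950°, λ=56.285110°, h=505.431 m
→ ECEF (a=6378137.000, f=1/298.257223563): X=3456311.7495, Y=5179604.2623, Z=-1378363.0843
→ Helmert 7p (PV): X=3456739.3034, Y=5179084.5121, Z=-1378002.1052
→ Helmert 7p (PV): X=3456350.0768, Y=5178777.4990, Z=-1377940.1779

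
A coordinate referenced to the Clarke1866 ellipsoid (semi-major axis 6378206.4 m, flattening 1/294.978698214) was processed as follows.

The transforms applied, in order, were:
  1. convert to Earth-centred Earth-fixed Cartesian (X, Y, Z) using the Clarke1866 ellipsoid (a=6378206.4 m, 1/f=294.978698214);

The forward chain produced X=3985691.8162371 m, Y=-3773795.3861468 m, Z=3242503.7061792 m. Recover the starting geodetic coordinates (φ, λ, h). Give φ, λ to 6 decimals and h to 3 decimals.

φ=30.742911°, λ=-43.435753°, h=2445.840 m

start: X=3985691.8162, Y=-3773795.3861, Z=3242503.7062 m
→ geod (Bowring, a=6378206.400): φ=30.74291100°, λ=-43.43575300°, h=2445.8400 m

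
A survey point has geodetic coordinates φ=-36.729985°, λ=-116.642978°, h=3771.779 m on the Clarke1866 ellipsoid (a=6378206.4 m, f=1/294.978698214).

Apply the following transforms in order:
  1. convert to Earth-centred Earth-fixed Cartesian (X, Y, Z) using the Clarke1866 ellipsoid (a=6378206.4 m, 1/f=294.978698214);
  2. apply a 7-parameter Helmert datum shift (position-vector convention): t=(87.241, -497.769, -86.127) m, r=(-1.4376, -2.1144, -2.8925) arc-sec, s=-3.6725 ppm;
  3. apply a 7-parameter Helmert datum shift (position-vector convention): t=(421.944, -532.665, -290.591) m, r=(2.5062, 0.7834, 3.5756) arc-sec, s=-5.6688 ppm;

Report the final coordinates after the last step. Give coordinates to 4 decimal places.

X=-2295890.4371 m, Y=-4578322.5854 m, Z=-3795863.2941 m

start: φ=-36.729985°, λ=-116.642978°, h=3771.779 m
→ ECEF (a=6378206.400, f=1/294.978698214): X=-2296460.7322, Y=-4577346.9724, Z=-3795483.4927
→ Helmert 7p (PV): X=-2296390.3394, Y=-4577822.1807, Z=-3795547.3190
→ Helmert 7p (PV): X=-2295890.4371, Y=-4578322.5854, Z=-3795863.2941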